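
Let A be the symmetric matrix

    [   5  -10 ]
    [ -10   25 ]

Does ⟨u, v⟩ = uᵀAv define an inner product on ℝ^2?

yes

For the 2×2 matrix [[5, -10], [-10, 25]]: det = 5·25 − (-10)² = 25, trace = 30.
det > 0 so both eigenvalues share the sign of the trace; trace = 30 > 0 ⇒ both positive.
⟨·,·⟩ is an inner product exactly when A is positive definite.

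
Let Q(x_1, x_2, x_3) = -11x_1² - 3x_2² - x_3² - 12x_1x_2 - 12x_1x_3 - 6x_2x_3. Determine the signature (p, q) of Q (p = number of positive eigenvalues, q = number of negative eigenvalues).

(2, 1)

Write A = [[-11, -6, -6], [-6, -3, -3], [-6, -3, -1]].
Symmetric row and column elimination reduces A to a congruent diagonal form with pivots -11, 3/11, 2.
That gives 2 positive, 1 negative pivots.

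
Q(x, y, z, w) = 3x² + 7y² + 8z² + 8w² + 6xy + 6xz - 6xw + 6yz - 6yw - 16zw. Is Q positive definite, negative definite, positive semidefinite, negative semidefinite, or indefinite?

The symmetric matrix is A = [[3, 3, 3, -3], [3, 7, 3, -3], [3, 3, 8, -8], [-3, -3, -8, 8]].
Congruent diagonalization of A (simultaneous row and column reduction) yields pivots 3, 4, 5, 0.
Counting signs: 3 positive, 1 zero.
Hence Q is positive semidefinite.

positive semidefinite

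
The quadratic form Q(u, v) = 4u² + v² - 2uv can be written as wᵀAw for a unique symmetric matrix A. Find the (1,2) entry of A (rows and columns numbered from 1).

The coefficient of u·v in Q is -2. For a symmetric A this equals A[1,2] + A[2,1] = 2·A[1,2].
So A[1,2] = -2/2 = -1.

-1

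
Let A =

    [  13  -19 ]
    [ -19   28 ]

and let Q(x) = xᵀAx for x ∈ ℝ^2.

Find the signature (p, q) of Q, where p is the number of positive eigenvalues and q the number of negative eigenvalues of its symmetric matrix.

An LDLᵀ factorisation of A has diagonal entries 13, 3/13.
Counting signs: 2 positive.

(2, 0)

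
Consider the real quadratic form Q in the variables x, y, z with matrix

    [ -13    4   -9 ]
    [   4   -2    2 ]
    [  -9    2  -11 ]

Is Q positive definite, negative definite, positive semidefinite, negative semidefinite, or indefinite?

Leading principal minors: Δ_1 = -13, Δ_2 = 10, Δ_3 = -40.
The signs alternate starting with Δ_1 < 0, so by Sylvester's criterion Q is negative definite.

negative definite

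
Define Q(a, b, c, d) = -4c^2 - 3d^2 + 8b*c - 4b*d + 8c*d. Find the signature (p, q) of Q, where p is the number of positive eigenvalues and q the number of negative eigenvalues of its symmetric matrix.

The symmetric matrix is A = [[0, 0, 0, 0], [0, 0, 4, -2], [0, 4, -4, 4], [0, -2, 4, -3]].
By Sylvester's law of inertia any congruent diagonalization of A has 1 positive, 1 negative and 2 zero entries.

(1, 1)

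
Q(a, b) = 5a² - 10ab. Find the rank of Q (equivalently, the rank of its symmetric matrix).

Write A = [[5, -5], [-5, 0]].
Congruent diagonalization of A (simultaneous row and column reduction) yields pivots 5, -5.
So there are 1 positive, 1 negative pivots.
The rank is the number of nonzero pivots: 2.

2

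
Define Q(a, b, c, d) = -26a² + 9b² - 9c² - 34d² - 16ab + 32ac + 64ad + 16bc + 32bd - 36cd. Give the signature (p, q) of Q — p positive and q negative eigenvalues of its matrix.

The associated matrix is A = [[-26, -8, 16, 32], [-8, 9, 8, 16], [16, 8, -9, -18], [32, 16, -18, -34]].
Symmetric row and column elimination reduces A to a congruent diagonal form with pivots -26, 149/13, 3/149, 2.
Counting signs: 3 positive, 1 negative.

(3, 1)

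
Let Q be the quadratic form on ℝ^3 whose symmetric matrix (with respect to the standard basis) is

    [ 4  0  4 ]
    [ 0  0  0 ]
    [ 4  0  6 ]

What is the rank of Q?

Applying the same elementary operations to the rows and columns of A produces a congruent diagonal matrix with entries 4, 0, 2.
That gives 2 positive, 1 zero pivots.
The rank is the number of nonzero pivots: 2.

2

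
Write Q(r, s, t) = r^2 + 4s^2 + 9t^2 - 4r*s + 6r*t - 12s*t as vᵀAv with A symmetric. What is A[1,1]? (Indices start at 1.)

The coefficient of r^2 in Q is 1, and that is exactly A[1,1].

1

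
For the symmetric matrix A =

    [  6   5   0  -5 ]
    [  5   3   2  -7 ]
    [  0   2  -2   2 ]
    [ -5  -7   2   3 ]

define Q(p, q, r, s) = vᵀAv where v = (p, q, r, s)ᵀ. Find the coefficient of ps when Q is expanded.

-10

The coefficient of ps is A[1,4] + A[4,1] = 2·(-5) = -10.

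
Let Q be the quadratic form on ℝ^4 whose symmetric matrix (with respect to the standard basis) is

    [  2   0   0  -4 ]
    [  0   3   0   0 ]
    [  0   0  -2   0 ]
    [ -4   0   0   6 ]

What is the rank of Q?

4

Congruent diagonalization of A (simultaneous row and column reduction) yields pivots 2, 3, -2, -2.
So there are 2 positive, 2 negative pivots.
The rank is the number of nonzero pivots: 4.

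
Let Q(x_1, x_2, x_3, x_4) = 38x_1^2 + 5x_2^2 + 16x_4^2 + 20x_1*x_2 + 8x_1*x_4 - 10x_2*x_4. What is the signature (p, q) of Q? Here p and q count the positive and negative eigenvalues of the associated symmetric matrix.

The associated matrix is A = [[38, 10, 0, 4], [10, 5, 0, -5], [0, 0, 0, 0], [4, -5, 0, 16]].
Symmetric row and column elimination reduces A to a congruent diagonal form with pivots 38, 45/19, 0, 1/9.
So there are 3 positive, 1 zero pivots.

(3, 0)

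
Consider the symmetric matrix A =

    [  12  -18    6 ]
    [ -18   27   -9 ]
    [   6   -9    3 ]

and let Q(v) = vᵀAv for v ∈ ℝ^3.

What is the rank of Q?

1

Congruent diagonalization of A (simultaneous row and column reduction) yields pivots 12, 0, 0.
So there are 1 positive, 2 zero pivots.
The rank is the number of nonzero pivots: 1.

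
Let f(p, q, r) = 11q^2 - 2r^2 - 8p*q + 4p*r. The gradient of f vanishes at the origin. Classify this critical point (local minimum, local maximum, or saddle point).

The Hessian at the origin is H = [[0, -8, 4], [-8, 22, 0], [4, 0, -4]].
H is indefinite, so the origin is a saddle point.

saddle point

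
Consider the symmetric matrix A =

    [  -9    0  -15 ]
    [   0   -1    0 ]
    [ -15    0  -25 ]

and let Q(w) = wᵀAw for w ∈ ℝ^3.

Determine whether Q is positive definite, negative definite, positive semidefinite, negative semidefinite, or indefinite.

negative semidefinite

Row-reducing A symmetrically gives the diagonal entries -9, -1, 0.
Counting signs: 2 negative, 1 zero.
Hence Q is negative semidefinite.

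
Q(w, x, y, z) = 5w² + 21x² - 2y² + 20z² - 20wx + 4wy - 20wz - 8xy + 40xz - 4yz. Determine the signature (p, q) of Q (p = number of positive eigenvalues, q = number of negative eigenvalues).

(3, 1)

The symmetric matrix is A = [[5, -10, 2, -10], [-10, 21, -4, 20], [2, -4, -2, -2], [-10, 20, -2, 20]].
Row-reducing A symmetrically gives the diagonal entries 5, 1, -14/5, 10/7.
Counting signs: 3 positive, 1 negative.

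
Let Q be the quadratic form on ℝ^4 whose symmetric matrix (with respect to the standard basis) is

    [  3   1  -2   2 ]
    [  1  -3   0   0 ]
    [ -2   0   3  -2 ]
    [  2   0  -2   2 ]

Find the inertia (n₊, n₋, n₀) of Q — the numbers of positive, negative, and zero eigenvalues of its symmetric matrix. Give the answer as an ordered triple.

(3, 1, 0)

Applying the same elementary operations to the rows and columns of A produces a congruent diagonal matrix with entries 3, -10/3, 9/5, 4/9.
Counting signs: 3 positive, 1 negative.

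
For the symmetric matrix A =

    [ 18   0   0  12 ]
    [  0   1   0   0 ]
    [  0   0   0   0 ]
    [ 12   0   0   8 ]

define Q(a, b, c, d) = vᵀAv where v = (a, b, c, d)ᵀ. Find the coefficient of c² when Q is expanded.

The coefficient of c² is the diagonal entry A[3,3] = 0.

0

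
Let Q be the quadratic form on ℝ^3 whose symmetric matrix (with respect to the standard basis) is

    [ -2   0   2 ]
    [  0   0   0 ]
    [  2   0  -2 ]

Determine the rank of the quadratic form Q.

1

Applying the same elementary operations to the rows and columns of A produces a congruent diagonal matrix with entries -2, 0, 0.
So there are 1 negative, 2 zero pivots.
The rank is the number of nonzero pivots: 1.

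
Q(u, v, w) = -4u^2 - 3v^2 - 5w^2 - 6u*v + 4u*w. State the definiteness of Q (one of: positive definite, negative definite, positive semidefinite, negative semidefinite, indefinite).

The symmetric matrix of Q is A = [[-4, -3, 2], [-3, -3, 0], [2, 0, -5]].
Leading principal minors: Δ_1 = -4, Δ_2 = 3, Δ_3 = -3.
The signs alternate starting with Δ_1 < 0, so by Sylvester's criterion Q is negative definite.

negative definite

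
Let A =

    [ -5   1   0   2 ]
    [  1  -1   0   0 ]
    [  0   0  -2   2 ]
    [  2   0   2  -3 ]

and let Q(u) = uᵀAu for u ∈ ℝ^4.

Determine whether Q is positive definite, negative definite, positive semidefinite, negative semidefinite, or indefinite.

Symmetric row and column elimination reduces A to a congruent diagonal form with pivots -5, -4/5, -2, 0.
Counting signs: 3 negative, 1 zero.
Hence Q is negative semidefinite.

negative semidefinite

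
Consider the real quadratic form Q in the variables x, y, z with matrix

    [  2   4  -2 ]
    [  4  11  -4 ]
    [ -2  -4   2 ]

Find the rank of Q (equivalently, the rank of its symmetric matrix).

Congruent diagonalization of A (simultaneous row and column reduction) yields pivots 2, 3, 0.
Counting signs: 2 positive, 1 zero.
The rank is the number of nonzero pivots: 2.

2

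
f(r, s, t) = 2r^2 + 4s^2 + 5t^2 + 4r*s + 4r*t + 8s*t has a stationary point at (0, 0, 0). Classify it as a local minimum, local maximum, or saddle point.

The Hessian at the origin is H = [[4, 4, 4], [4, 8, 8], [4, 8, 10]].
An LDLᵀ factorisation of H has diagonal entries 4, 4, 2.
Counting signs: 3 positive.
H is positive definite, so the origin is a strict local minimum.

local minimum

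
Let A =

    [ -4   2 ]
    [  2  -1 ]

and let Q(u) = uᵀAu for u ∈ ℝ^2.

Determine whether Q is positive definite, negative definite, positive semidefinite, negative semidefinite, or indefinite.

negative semidefinite

For the 2×2 matrix [[-4, 2], [2, -1]]: det = -4·-1 − (2)² = 0, trace = -5.
det = 0 so one eigenvalue is zero; the form is semidefinite with the sign of the trace.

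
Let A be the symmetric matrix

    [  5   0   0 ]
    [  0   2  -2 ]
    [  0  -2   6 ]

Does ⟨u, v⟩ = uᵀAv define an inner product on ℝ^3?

yes

Leading principal minors: Δ_1 = 5, Δ_2 = 10, Δ_3 = 40.
All leading principal minors are positive, so by Sylvester's criterion Q is positive definite.
⟨·,·⟩ is an inner product exactly when A is positive definite.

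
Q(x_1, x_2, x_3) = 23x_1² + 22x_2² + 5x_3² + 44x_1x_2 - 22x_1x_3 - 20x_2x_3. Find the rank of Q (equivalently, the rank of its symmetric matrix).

3

Write A = [[23, 22, -11], [22, 22, -10], [-11, -10, 5]].
Symmetric row and column elimination reduces A to a congruent diagonal form with pivots 23, 22/23, -6/11.
So there are 2 positive, 1 negative pivots.
The rank is the number of nonzero pivots: 3.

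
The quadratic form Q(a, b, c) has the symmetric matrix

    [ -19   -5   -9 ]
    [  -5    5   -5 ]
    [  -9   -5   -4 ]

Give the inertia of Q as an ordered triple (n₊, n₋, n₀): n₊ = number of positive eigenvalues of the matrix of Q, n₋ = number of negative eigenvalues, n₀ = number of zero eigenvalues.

(1, 2, 0)

An LDLᵀ factorisation of A has diagonal entries -19, 120/19, -5/6.
That gives 1 positive, 2 negative pivots.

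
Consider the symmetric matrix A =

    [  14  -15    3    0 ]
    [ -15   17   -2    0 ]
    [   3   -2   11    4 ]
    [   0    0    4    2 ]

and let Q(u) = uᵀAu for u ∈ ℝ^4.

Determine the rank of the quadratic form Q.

4

Congruent diagonalization of A (simultaneous row and column reduction) yields pivots 14, 13/14, 114/13, 10/57.
Counting signs: 4 positive.
The rank is the number of nonzero pivots: 4.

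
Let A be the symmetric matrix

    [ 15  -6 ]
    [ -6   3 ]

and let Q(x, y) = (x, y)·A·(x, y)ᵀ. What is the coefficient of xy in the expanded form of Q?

The coefficient of xy is A[1,2] + A[2,1] = 2·(-6) = -12.

-12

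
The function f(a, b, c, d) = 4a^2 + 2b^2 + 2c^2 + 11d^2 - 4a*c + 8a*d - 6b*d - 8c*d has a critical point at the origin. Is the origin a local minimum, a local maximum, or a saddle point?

saddle point

The Hessian at the origin is H = [[8, 0, -4, 8], [0, 4, 0, -6], [-4, 0, 4, -8], [8, -6, -8, 22]].
Congruent diagonalization of H (simultaneous row and column reduction) yields pivots 8, 4, 2, -3.
That gives 3 positive, 1 negative pivots.
H is indefinite, so the origin is a saddle point.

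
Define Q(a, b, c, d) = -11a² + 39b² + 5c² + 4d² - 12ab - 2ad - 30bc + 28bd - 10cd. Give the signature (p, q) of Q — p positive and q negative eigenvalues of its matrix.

The symmetric matrix is A = [[-11, -6, 0, -1], [-6, 39, -15, 14], [0, -15, 5, -5], [-1, 14, -5, 4]].
Row-reducing A symmetrically gives the diagonal entries -11, 465/11, -10/31, -5/6.
That gives 1 positive, 3 negative pivots.

(1, 3)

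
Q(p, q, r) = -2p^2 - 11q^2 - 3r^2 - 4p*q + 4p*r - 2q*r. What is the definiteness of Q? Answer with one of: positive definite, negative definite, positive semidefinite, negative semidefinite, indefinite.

The symmetric matrix is A = [[-2, -2, 2], [-2, -11, -1], [2, -1, -3]].
Applying the same elementary operations to the rows and columns of A produces a congruent diagonal matrix with entries -2, -9, 0.
So there are 2 negative, 1 zero pivots.
Hence Q is negative semidefinite.

negative semidefinite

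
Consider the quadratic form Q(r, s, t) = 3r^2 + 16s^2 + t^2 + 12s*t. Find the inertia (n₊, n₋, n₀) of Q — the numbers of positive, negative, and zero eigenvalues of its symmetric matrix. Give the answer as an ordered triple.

The symmetric matrix is A = [[3, 0, 0], [0, 16, 6], [0, 6, 1]].
Applying the same elementary operations to the rows and columns of A produces a congruent diagonal matrix with entries 3, 16, -5/4.
So there are 2 positive, 1 negative pivots.

(2, 1, 0)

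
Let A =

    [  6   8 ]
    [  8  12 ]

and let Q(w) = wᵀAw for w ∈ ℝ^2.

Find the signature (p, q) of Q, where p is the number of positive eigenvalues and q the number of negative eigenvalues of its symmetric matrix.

(2, 0)

An LDLᵀ factorisation of A has diagonal entries 6, 4/3.
So there are 2 positive pivots.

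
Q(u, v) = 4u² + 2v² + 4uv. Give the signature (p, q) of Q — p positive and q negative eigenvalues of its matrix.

(2, 0)

Write A = [[4, 2], [2, 2]].
Applying the same elementary operations to the rows and columns of A produces a congruent diagonal matrix with entries 4, 1.
Counting signs: 2 positive.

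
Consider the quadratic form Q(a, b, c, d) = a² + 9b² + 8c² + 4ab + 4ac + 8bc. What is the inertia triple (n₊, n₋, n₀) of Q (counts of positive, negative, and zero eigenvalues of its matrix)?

The associated matrix is A = [[1, 2, 2, 0], [2, 9, 4, 0], [2, 4, 8, 0], [0, 0, 0, 0]].
Symmetric row and column elimination reduces A to a congruent diagonal form with pivots 1, 5, 4, 0.
Counting signs: 3 positive, 1 zero.

(3, 0, 1)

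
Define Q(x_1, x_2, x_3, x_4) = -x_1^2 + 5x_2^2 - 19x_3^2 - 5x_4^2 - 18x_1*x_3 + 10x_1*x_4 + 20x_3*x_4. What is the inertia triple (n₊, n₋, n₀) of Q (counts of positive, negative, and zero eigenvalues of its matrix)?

(3, 1, 0)

The associated matrix is A = [[-1, 0, -9, 5], [0, 5, 0, 0], [-9, 0, -19, 10], [5, 0, 10, -5]].
An LDLᵀ factorisation of A has diagonal entries -1, 5, 62, 15/62.
So there are 3 positive, 1 negative pivots.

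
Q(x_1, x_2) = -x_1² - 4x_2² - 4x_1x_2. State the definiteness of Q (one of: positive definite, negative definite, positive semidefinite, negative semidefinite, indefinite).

The symmetric matrix is A = [[-1, -2], [-2, -4]].
Applying the same elementary operations to the rows and columns of A produces a congruent diagonal matrix with entries -1, 0.
So there are 1 negative, 1 zero pivots.
Hence Q is negative semidefinite.

negative semidefinite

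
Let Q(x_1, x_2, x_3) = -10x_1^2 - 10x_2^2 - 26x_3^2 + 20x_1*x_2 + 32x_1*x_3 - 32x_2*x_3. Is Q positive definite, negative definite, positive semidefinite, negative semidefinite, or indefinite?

The symmetric matrix is A = [[-10, 10, 16], [10, -10, -16], [16, -16, -26]].
Symmetric row and column elimination reduces A to a congruent diagonal form with pivots -10, 0, -2/5.
So there are 2 negative, 1 zero pivots.
Hence Q is negative semidefinite.

negative semidefinite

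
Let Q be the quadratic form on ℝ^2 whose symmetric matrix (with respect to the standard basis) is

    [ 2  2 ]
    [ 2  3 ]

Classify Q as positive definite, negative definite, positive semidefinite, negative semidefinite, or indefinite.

Leading principal minors: Δ_1 = 2, Δ_2 = 2.
All leading principal minors are positive, so by Sylvester's criterion Q is positive definite.

positive definite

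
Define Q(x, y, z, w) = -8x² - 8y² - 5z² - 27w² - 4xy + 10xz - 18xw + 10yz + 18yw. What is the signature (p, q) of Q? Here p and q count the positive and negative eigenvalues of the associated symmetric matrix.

(0, 2)

The symmetric matrix is A = [[-8, -2, 5, -9], [-2, -8, 5, 9], [5, 5, -5, 0], [-9, 9, 0, -27]].
Congruent diagonalization of A (simultaneous row and column reduction) yields pivots -8, -15/2, 0, 0.
So there are 2 negative, 2 zero pivots.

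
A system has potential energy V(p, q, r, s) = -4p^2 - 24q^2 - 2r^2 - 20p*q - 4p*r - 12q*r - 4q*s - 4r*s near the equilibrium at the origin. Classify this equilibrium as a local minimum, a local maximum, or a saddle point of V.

saddle point

The Hessian at the origin is H = [[-8, -20, -4, 0], [-20, -48, -12, -4], [-4, -12, -4, -4], [0, -4, -4, 0]].
Row-reducing H symmetrically gives the diagonal entries -8, 2, -4, 8.
That gives 2 positive, 2 negative pivots.
H is indefinite, so the origin is a saddle point.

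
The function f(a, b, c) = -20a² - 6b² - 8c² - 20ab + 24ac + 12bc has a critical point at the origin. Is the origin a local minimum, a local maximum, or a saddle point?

The Hessian at the origin is H = [[-40, -20, 24], [-20, -12, 12], [24, 12, -16]].
Congruent diagonalization of H (simultaneous row and column reduction) yields pivots -40, -2, -8/5.
That gives 3 negative pivots.
H is negative definite, so the origin is a strict local maximum.

local maximum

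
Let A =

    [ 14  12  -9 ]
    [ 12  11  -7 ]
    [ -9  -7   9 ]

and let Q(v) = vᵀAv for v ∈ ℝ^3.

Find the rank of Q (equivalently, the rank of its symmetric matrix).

3

Congruent diagonalization of A (simultaneous row and column reduction) yields pivots 14, 5/7, 5/2.
That gives 3 positive pivots.
The rank is the number of nonzero pivots: 3.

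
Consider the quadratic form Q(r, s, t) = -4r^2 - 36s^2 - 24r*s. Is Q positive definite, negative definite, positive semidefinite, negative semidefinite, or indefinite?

negative semidefinite

The associated matrix is A = [[-4, -12, 0], [-12, -36, 0], [0, 0, 0]].
Symmetric row and column elimination reduces A to a congruent diagonal form with pivots -4, 0, 0.
Counting signs: 1 negative, 2 zero.
Hence Q is negative semidefinite.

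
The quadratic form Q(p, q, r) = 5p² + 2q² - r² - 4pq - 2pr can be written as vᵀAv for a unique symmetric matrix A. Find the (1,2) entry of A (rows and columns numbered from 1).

The coefficient of p·q in Q is -4. For a symmetric A this equals A[1,2] + A[2,1] = 2·A[1,2].
So A[1,2] = -4/2 = -2.

-2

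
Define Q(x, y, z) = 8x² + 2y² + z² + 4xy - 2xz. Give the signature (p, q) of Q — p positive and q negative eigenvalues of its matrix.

(3, 0)

The symmetric matrix is A = [[8, 2, -1], [2, 2, 0], [-1, 0, 1]].
An LDLᵀ factorisation of A has diagonal entries 8, 3/2, 5/6.
That gives 3 positive pivots.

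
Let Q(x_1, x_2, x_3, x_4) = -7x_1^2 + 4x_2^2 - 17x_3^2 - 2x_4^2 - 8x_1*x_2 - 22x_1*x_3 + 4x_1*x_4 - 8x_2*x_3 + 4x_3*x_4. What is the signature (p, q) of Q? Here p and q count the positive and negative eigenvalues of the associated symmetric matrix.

The associated matrix is A = [[-7, -4, -11, 2], [-4, 4, -4, 0], [-11, -4, -17, 2], [2, 0, 2, -2]].
Row-reducing A symmetrically gives the diagonal entries -7, 44/7, -6/11, -2/3.
Counting signs: 1 positive, 3 negative.

(1, 3)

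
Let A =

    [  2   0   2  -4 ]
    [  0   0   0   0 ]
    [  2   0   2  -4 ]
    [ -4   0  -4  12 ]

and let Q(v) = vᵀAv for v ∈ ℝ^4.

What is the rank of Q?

2

Row-reducing A symmetrically gives the diagonal entries 2, 0, 0, 4.
So there are 2 positive, 2 zero pivots.
The rank is the number of nonzero pivots: 2.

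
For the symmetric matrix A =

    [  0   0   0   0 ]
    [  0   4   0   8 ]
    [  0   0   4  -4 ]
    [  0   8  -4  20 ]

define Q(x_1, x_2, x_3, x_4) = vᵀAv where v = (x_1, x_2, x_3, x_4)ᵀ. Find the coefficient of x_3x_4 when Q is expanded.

The coefficient of x_3x_4 is A[3,4] + A[4,3] = 2·(-4) = -8.

-8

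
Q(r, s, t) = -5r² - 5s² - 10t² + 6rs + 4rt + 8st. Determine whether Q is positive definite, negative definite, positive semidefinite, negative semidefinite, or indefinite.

negative definite

The symmetric matrix of Q is A = [[-5, 3, 2], [3, -5, 4], [2, 4, -10]].
Leading principal minors: Δ_1 = -5, Δ_2 = 16, Δ_3 = -12.
The signs alternate starting with Δ_1 < 0, so by Sylvester's criterion Q is negative definite.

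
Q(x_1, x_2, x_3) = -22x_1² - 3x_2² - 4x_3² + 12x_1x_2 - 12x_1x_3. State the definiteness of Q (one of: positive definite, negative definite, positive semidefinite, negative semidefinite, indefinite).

negative definite

The associated matrix is A = [[-22, 6, -6], [6, -3, 0], [-6, 0, -4]].
Row-reducing A symmetrically gives the diagonal entries -22, -15/11, -2/5.
Counting signs: 3 negative.
Hence Q is negative definite.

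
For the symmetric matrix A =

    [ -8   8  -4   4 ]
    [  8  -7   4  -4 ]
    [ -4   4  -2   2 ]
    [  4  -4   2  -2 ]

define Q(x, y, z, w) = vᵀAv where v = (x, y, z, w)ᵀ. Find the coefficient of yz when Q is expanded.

8

The coefficient of yz is A[2,3] + A[3,2] = 2·4 = 8.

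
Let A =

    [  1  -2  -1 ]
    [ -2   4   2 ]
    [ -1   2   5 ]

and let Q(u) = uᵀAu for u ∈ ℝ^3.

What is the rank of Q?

Applying the same elementary operations to the rows and columns of A produces a congruent diagonal matrix with entries 1, 0, 4.
Counting signs: 2 positive, 1 zero.
The rank is the number of nonzero pivots: 2.

2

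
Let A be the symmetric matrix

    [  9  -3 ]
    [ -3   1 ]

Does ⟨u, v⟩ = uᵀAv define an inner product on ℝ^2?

no

For the 2×2 matrix [[9, -3], [-3, 1]]: det = 9·1 − (-3)² = 0, trace = 10.
det = 0 so one eigenvalue is zero; the form is semidefinite with the sign of the trace.
⟨·,·⟩ is an inner product exactly when A is positive definite.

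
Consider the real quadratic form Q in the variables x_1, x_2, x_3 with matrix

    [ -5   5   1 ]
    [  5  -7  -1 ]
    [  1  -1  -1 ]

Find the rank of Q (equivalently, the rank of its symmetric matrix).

Row-reducing A symmetrically gives the diagonal entries -5, -2, -4/5.
Counting signs: 3 negative.
The rank is the number of nonzero pivots: 3.

3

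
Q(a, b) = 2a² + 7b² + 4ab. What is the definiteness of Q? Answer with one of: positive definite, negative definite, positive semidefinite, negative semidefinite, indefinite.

positive definite

The associated matrix is A = [[2, 2], [2, 7]].
Applying the same elementary operations to the rows and columns of A produces a congruent diagonal matrix with entries 2, 5.
That gives 2 positive pivots.
Hence Q is positive definite.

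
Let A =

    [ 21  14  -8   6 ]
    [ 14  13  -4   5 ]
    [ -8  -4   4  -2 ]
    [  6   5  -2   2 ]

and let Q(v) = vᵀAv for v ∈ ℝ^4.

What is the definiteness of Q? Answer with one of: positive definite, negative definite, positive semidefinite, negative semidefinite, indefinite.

Congruent diagonalization of A (simultaneous row and column reduction) yields pivots 21, 11/3, 36/77, 0.
That gives 3 positive, 1 zero pivots.
Hence Q is positive semidefinite.

positive semidefinite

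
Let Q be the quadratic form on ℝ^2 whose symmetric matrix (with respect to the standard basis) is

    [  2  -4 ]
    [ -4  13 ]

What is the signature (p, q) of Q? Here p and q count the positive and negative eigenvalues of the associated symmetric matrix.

(2, 0)

Row-reducing A symmetrically gives the diagonal entries 2, 5.
Counting signs: 2 positive.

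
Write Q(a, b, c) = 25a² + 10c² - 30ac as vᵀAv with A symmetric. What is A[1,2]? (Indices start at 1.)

The coefficient of a·b in Q is 0. For a symmetric A this equals A[1,2] + A[2,1] = 2·A[1,2].
So A[1,2] = 0/2 = 0.

0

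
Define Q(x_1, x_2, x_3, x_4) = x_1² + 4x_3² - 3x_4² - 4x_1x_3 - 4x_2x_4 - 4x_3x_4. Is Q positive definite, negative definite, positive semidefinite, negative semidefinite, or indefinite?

indefinite

The symmetric matrix is A = [[1, 0, -2, 0], [0, 0, 0, -2], [-2, 0, 4, -2], [0, -2, -2, -3]].
A is congruent to a diagonal matrix with 2 positive, 1 negative and 1 zero entries, so Q is indefinite.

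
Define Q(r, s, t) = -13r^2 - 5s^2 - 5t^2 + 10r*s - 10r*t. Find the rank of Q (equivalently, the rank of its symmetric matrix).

Write A = [[-13, 5, -5], [5, -5, 0], [-5, 0, -5]].
Symmetric row and column elimination reduces A to a congruent diagonal form with pivots -13, -40/13, -15/8.
Counting signs: 3 negative.
The rank is the number of nonzero pivots: 3.

3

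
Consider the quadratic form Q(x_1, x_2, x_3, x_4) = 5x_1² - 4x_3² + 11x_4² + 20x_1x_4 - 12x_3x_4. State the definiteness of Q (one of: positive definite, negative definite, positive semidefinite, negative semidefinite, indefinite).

The symmetric matrix is A = [[5, 0, 0, 10], [0, 0, 0, 0], [0, 0, -4, -6], [10, 0, -6, 11]].
Symmetric row and column elimination reduces A to a congruent diagonal form with pivots 5, 0, -4, 0.
So there are 1 positive, 1 negative, 2 zero pivots.
Hence Q is indefinite.

indefinite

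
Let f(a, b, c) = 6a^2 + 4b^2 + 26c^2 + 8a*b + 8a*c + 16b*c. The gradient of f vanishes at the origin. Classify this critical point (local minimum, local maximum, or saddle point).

local minimum

The Hessian at the origin is H = [[12, 8, 8], [8, 8, 16], [8, 16, 52]].
An LDLᵀ factorisation of H has diagonal entries 12, 8/3, 4.
Counting signs: 3 positive.
H is positive definite, so the origin is a strict local minimum.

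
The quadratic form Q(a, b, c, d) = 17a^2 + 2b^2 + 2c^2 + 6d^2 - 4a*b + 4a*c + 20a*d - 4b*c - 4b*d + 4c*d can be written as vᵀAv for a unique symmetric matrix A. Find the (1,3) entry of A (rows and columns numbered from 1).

2

The coefficient of a·c in Q is 4. For a symmetric A this equals A[1,3] + A[3,1] = 2·A[1,3].
So A[1,3] = 4/2 = 2.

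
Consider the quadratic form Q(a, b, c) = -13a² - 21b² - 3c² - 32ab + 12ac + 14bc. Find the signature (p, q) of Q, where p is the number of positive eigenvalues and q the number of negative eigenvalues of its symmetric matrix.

(0, 3)

The associated matrix is A = [[-13, -16, 6], [-16, -21, 7], [6, 7, -3]].
Congruent diagonalization of A (simultaneous row and column reduction) yields pivots -13, -17/13, -2/17.
Counting signs: 3 negative.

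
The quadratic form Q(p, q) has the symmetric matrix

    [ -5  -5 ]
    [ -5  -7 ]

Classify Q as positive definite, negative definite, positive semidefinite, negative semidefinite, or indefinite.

negative definite

For the 2×2 matrix [[-5, -5], [-5, -7]]: det = -5·-7 − (-5)² = 10, trace = -12.
det > 0 so both eigenvalues share the sign of the trace; trace = -12 < 0 ⇒ both negative.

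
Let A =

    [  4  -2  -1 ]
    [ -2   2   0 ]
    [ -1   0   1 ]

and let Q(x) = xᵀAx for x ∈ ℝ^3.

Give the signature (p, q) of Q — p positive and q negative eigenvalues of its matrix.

Congruent diagonalization of A (simultaneous row and column reduction) yields pivots 4, 1, 1/2.
So there are 3 positive pivots.

(3, 0)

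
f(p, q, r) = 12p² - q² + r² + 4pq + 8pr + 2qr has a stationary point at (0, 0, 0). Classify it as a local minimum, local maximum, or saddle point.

The Hessian at the origin is H = [[24, 4, 8], [4, -2, 2], [8, 2, 2]].
Congruent diagonalization of H (simultaneous row and column reduction) yields pivots 24, -8/3, -1/2.
Counting signs: 1 positive, 2 negative.
H is indefinite, so the origin is a saddle point.

saddle point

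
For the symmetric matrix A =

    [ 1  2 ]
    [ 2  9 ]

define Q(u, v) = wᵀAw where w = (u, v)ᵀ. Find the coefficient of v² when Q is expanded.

The coefficient of v² is the diagonal entry A[2,2] = 9.

9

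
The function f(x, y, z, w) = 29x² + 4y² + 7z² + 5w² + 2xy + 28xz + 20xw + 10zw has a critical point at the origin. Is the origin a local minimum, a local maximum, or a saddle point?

The Hessian at the origin is H = [[58, 2, 28, 20], [2, 8, 0, 0], [28, 0, 14, 10], [20, 0, 10, 10]].
An LDLᵀ factorisation of H has diagonal entries 58, 230/29, 42/115, 20/7.
Counting signs: 4 positive.
H is positive definite, so the origin is a strict local minimum.

local minimum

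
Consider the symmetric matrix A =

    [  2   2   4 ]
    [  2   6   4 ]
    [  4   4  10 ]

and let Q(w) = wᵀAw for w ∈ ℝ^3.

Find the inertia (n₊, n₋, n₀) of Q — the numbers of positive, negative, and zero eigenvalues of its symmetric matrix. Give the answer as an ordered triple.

(3, 0, 0)

An LDLᵀ factorisation of A has diagonal entries 2, 4, 2.
So there are 3 positive pivots.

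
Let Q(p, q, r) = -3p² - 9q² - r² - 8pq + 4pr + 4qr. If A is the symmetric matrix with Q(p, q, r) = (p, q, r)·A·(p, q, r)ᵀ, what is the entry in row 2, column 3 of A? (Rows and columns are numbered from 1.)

2

The coefficient of q·r in Q is 4. For a symmetric A this equals A[2,3] + A[3,2] = 2·A[2,3].
So A[2,3] = 4/2 = 2.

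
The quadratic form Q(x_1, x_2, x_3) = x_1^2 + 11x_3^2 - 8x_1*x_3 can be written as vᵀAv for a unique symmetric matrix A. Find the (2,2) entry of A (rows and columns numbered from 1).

0

The coefficient of x_2^2 in Q is 0, and that is exactly A[2,2].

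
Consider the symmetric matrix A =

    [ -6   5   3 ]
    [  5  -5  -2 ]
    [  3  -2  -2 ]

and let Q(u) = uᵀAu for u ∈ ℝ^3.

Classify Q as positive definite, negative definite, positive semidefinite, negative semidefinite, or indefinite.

Leading principal minors: Δ_1 = -6, Δ_2 = 5, Δ_3 = -1.
The signs alternate starting with Δ_1 < 0, so by Sylvester's criterion Q is negative definite.

negative definite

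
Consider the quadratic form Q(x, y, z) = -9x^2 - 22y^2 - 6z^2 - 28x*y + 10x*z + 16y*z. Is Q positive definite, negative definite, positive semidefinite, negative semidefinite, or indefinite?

The associated matrix is A = [[-9, -14, 5], [-14, -22, 8], [5, 8, -6]].
An LDLᵀ factorisation of A has diagonal entries -9, -2/9, -3.
So there are 3 negative pivots.
Hence Q is negative definite.

negative definite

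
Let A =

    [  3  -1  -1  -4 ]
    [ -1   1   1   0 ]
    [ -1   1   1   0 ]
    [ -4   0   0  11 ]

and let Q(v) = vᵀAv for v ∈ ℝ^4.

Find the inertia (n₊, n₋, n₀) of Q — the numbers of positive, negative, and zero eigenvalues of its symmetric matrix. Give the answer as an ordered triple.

(3, 0, 1)

Symmetric row and column elimination reduces A to a congruent diagonal form with pivots 3, 2/3, 0, 3.
Counting signs: 3 positive, 1 zero.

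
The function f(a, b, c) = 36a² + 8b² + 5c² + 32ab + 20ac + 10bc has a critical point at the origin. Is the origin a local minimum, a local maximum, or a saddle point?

local minimum

The Hessian at the origin is H = [[72, 32, 20], [32, 16, 10], [20, 10, 10]].
Congruent diagonalization of H (simultaneous row and column reduction) yields pivots 72, 16/9, 15/4.
That gives 3 positive pivots.
H is positive definite, so the origin is a strict local minimum.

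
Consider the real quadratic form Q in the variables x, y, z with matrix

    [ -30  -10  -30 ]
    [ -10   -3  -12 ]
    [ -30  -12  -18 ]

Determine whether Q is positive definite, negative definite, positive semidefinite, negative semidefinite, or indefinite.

indefinite

Congruent diagonalization of A (simultaneous row and column reduction) yields pivots -30, 1/3, 0.
So there are 1 positive, 1 negative, 1 zero pivots.
Hence Q is indefinite.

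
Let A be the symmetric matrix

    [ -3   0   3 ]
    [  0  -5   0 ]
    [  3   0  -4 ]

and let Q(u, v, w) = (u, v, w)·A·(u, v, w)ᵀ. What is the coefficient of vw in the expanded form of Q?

0

The coefficient of vw is A[2,3] + A[3,2] = 2·0 = 0.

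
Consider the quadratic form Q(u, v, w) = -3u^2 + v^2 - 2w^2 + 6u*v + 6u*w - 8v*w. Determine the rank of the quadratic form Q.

3

The associated matrix is A = [[-3, 3, 3], [3, 1, -4], [3, -4, -2]].
Applying the same elementary operations to the rows and columns of A produces a congruent diagonal matrix with entries -3, 4, 3/4.
That gives 2 positive, 1 negative pivots.
The rank is the number of nonzero pivots: 3.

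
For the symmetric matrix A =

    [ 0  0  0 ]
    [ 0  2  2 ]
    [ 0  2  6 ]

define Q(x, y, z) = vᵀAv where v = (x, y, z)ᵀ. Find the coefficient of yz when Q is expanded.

The coefficient of yz is A[2,3] + A[3,2] = 2·2 = 4.

4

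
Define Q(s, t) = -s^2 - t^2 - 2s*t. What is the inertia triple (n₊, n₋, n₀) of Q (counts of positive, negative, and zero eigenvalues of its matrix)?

(0, 1, 1)

Write A = [[-1, -1], [-1, -1]].
Congruent diagonalization of A (simultaneous row and column reduction) yields pivots -1, 0.
That gives 1 negative, 1 zero pivots.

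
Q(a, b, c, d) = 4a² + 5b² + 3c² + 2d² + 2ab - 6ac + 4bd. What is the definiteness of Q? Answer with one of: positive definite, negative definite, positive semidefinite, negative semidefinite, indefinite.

positive definite

The symmetric matrix of Q is A = [[4, 1, -3, 0], [1, 5, 0, 2], [-3, 0, 3, 0], [0, 2, 0, 2]].
Leading principal minors: Δ_1 = 4, Δ_2 = 19, Δ_3 = 12, Δ_4 = 12.
All leading principal minors are positive, so by Sylvester's criterion Q is positive definite.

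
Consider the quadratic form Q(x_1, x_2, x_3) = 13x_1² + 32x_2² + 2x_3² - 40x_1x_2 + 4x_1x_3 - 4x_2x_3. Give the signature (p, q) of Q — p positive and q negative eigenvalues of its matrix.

The symmetric matrix is A = [[13, -20, 2], [-20, 32, -2], [2, -2, 2]].
Symmetric row and column elimination reduces A to a congruent diagonal form with pivots 13, 16/13, 3/4.
That gives 3 positive pivots.

(3, 0)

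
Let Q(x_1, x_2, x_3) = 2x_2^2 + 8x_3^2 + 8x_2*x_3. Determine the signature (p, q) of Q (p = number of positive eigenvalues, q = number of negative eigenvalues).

The symmetric matrix is A = [[0, 0, 0], [0, 2, 4], [0, 4, 8]].
Row-reducing A symmetrically gives the diagonal entries 0, 2, 0.
Counting signs: 1 positive, 2 zero.

(1, 0)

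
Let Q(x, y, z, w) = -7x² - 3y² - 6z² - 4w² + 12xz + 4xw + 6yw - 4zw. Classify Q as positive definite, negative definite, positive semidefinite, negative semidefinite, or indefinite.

negative definite

The associated matrix is A = [[-7, 0, 6, 2], [0, -3, 0, 3], [6, 0, -6, -2], [2, 3, -2, -4]].
Applying the same elementary operations to the rows and columns of A produces a congruent diagonal matrix with entries -7, -3, -6/7, -1/3.
That gives 4 negative pivots.
Hence Q is negative definite.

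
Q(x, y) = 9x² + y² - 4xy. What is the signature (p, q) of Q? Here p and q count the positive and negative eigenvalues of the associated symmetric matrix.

Write A = [[9, -2], [-2, 1]].
Symmetric row and column elimination reduces A to a congruent diagonal form with pivots 9, 5/9.
Counting signs: 2 positive.

(2, 0)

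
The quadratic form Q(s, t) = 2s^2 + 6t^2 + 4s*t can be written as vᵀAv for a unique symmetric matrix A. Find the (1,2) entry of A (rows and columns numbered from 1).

2

The coefficient of s·t in Q is 4. For a symmetric A this equals A[1,2] + A[2,1] = 2·A[1,2].
So A[1,2] = 4/2 = 2.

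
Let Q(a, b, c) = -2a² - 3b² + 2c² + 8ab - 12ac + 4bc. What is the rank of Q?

2

The associated matrix is A = [[-2, 4, -6], [4, -3, 2], [-6, 2, 2]].
Symmetric row and column elimination reduces A to a congruent diagonal form with pivots -2, 5, 0.
So there are 1 positive, 1 negative, 1 zero pivots.
The rank is the number of nonzero pivots: 2.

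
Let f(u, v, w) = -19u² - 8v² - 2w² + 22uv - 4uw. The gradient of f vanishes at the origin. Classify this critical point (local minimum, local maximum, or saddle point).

local maximum

The Hessian at the origin is H = [[-38, 22, -4], [22, -16, 0], [-4, 0, -4]].
Congruent diagonalization of H (simultaneous row and column reduction) yields pivots -38, -62/19, -60/31.
So there are 3 negative pivots.
H is negative definite, so the origin is a strict local maximum.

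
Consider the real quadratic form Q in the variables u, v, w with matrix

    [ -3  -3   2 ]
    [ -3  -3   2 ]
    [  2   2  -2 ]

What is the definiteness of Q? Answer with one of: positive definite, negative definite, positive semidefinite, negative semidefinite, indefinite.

Row-reducing A symmetrically gives the diagonal entries -3, 0, -2/3.
Counting signs: 2 negative, 1 zero.
Hence Q is negative semidefinite.

negative semidefinite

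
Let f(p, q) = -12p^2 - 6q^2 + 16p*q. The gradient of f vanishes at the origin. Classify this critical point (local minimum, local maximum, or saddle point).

The Hessian at the origin is H = [[-24, 16], [16, -12]].
det H = -24·-12 − (16)² = 32 > 0 and H[1,1] = -24 < 0, so H is negative definite.
Therefore the origin is a local maximum.

local maximum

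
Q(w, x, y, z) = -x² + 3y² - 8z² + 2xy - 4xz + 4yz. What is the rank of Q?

3

The symmetric matrix is A = [[0, 0, 0, 0], [0, -1, 1, -2], [0, 1, 3, 2], [0, -2, 2, -8]].
Symmetric row and column elimination reduces A to a congruent diagonal form with pivots 0, -1, 4, -4.
Counting signs: 1 positive, 2 negative, 1 zero.
The rank is the number of nonzero pivots: 3.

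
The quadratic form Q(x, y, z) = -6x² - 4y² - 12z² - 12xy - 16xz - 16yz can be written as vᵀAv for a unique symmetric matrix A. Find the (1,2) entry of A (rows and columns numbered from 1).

The coefficient of x·y in Q is -12. For a symmetric A this equals A[1,2] + A[2,1] = 2·A[1,2].
So A[1,2] = -12/2 = -6.

-6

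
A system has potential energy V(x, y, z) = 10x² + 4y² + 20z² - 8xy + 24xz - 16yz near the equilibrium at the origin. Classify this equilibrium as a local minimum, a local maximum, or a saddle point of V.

local minimum

The Hessian at the origin is H = [[20, -8, 24], [-8, 8, -16], [24, -16, 40]].
Congruent diagonalization of H (simultaneous row and column reduction) yields pivots 20, 24/5, 8/3.
Counting signs: 3 positive.
H is positive definite, so the origin is a strict local minimum.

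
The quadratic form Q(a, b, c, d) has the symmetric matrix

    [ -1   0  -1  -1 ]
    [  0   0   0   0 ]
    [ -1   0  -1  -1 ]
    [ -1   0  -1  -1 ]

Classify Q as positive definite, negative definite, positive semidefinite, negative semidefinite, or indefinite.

Symmetric row and column elimination reduces A to a congruent diagonal form with pivots -1, 0, 0, 0.
So there are 1 negative, 3 zero pivots.
Hence Q is negative semidefinite.

negative semidefinite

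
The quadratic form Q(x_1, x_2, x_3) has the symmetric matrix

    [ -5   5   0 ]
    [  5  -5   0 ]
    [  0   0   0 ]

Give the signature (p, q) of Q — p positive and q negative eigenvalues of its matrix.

(0, 1)

Applying the same elementary operations to the rows and columns of A produces a congruent diagonal matrix with entries -5, 0, 0.
So there are 1 negative, 2 zero pivots.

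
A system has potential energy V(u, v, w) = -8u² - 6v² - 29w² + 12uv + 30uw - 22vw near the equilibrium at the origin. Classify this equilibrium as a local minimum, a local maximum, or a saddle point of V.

local maximum

The Hessian at the origin is H = [[-16, 12, 30], [12, -12, -22], [30, -22, -58]].
Row-reducing H symmetrically gives the diagonal entries -16, -3, -5/3.
That gives 3 negative pivots.
H is negative definite, so the origin is a strict local maximum.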